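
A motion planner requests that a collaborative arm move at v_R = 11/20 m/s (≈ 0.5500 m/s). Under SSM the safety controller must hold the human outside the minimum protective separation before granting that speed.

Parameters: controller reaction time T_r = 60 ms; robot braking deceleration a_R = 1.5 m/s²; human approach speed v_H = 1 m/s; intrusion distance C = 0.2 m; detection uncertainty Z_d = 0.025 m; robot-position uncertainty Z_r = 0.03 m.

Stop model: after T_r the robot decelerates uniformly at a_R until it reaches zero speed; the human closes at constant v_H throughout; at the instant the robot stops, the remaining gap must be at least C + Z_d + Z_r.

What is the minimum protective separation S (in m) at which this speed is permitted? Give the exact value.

S_min = 1631/2000 m = 0.8155 m

T_s = v_R/a_R = (11/20)/(3/2) = 0.3667 s
robot in T_r: 0.5500·0.0600 = 0.0330 m
robot under decel: 0.5500²/(2·1.5000) = 0.1008 m
person approaches 1.0000·(0.0600+0.3667) = 0.4267 m
margins: 0.2000+0.0250+0.0300 = 0.2550 m
S_min ≈ 0.0330+0.1008+0.4267+0.2550  ⇒  S_min = 1631/2000 m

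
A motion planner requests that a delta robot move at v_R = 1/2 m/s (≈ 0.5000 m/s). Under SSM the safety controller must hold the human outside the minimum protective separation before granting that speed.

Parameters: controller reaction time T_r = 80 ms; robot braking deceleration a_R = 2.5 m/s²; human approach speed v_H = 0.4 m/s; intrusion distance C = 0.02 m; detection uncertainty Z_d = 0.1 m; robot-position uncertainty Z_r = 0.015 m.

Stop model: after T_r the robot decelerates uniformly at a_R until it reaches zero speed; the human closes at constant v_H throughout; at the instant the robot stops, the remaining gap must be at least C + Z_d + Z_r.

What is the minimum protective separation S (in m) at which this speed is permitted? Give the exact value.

stop time T_s = (1/2)/(5/2) = 0.2000 s
reaction-phase robot travel = 0.5000·0.0800 = 0.0400 m
robot under decel: 0.5000²/(2·2.5000) = 0.0500 m
human closes 0.4000·0.2800 = 0.1120 m
C+Z_d+Z_r = 0.0200+0.1000+0.0150 = 0.1350 m
S_min ≈ 0.0400+0.0500+0.1120+0.1350  ⇒  S_min = 337/1000 m

S_min = 337/1000 m = 0.3370 m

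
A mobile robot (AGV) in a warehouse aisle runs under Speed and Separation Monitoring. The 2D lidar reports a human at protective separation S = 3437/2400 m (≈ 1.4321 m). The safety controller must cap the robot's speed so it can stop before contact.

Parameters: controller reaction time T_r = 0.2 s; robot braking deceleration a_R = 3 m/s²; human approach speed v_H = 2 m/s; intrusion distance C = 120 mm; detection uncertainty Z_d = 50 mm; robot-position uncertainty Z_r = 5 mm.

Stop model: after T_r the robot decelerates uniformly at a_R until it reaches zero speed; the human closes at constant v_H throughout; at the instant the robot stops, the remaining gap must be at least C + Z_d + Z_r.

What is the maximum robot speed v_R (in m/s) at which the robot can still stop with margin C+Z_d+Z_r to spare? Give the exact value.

collect terms ⇒ (1/6)·v_R² + (13/15)·v_R + (-2057/2400) = 0
  disc = (13/15)² − 4·(1/6)·(-2057/2400) = 529/400 ; √disc = 23/20
  v_R = (−(13/15) + 23/20) / (2·(1/6)) = 17/20 m/s
check:
stop time T_s = (17/20)/3 = 0.2833 s
robot covers v_R·T_r = 0.8500·0.2000 = 0.1700 m before braking
robot covers 0.8500·0.2833 − ½·3.0000·0.2833² = 0.1204 m while stopping
human over T_r+T_s: 2.0000·(0.2000+0.2833) = 0.9667 m
C+Z_d+Z_r = 0.1200+0.0500+0.0050 = 0.1750 m
sum ≈ 0.1700+0.1204+0.9667+0.1750 ≈ 1.4321 m = S ✓

v_R_max = 17/20 m/s = 0.8500 m/s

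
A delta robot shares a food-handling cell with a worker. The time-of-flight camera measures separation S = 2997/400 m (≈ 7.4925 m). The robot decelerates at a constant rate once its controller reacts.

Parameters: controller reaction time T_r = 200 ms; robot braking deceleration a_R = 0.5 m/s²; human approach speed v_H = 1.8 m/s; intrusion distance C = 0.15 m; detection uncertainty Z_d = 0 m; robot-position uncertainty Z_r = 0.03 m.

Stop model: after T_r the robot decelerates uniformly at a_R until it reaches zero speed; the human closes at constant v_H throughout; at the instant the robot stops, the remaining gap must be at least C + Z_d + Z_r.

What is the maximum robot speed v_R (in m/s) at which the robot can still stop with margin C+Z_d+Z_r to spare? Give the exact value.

v_R_max = 27/20 m/s = 1.3500 m/s

at the boundary: (1)·v² + (19/5)·v + (-2781/400) = 0
  disc = (19/5)² − 4·(1)·(-2781/400) = 169/4 ; √disc = 13/2
  v_R = (−(19/5) + 13/2) / (2·(1)) = 27/20 m/s
check:
braking lasts T_s = (27/20)/(1/2) = 2.7000 s
reaction-phase robot travel = 1.3500·0.2000 = 0.2700 m
robot covers 1.3500·2.7000 − ½·0.5000·2.7000² = 1.8225 m while stopping
human over T_r+T_s: 1.8000·(0.2000+2.7000) = 5.2200 m
margins: 0.1500+0.0000+0.0300 = 0.1800 m
sum ≈ 0.2700+1.8225+5.2200+0.1800 ≈ 7.4925 m = S ✓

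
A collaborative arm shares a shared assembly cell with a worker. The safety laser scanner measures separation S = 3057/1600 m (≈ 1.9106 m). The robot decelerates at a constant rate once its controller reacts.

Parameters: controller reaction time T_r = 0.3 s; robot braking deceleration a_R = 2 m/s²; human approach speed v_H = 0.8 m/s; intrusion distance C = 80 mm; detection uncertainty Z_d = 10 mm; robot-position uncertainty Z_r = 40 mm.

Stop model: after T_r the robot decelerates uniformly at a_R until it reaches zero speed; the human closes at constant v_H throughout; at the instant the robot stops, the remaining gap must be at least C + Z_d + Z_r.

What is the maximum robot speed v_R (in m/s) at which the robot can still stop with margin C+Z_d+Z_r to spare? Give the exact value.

v_R_max = 29/20 m/s = 1.4500 m/s

quadratic (1/4)·v² + (7/10)·v + (-493/320) = 0
  disc = (7/10)² − 4·(1/4)·(-493/320) = 3249/1600 ; √disc = 57/40
  v_R = (−(7/10) + 57/40) / (2·(1/4)) = 29/20 m/s
check:
stop time T_s = (29/20)/2 = 0.7250 s
reaction-phase robot travel = 1.4500·0.3000 = 0.4350 m
robot under decel: 1.4500²/(2·2.0000) = 0.5256 m
human closes 0.8000·1.0250 = 0.8200 m
margins: 0.0800+0.0100+0.0400 = 0.1300 m
sum ≈ 0.4350+0.5256+0.8200+0.1300 ≈ 1.9106 m = S ✓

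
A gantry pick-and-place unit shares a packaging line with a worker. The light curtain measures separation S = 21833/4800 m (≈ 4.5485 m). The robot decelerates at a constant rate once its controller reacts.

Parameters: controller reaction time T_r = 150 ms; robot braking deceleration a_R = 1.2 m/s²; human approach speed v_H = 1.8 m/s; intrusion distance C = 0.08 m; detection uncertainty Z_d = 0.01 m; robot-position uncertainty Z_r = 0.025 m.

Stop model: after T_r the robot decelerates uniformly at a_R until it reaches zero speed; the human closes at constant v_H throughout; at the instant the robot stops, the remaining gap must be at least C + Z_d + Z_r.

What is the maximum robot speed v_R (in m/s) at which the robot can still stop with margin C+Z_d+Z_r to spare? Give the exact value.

collect terms ⇒ (5/12)·v_R² + (33/20)·v_R + (-3997/960) = 0
  disc = (33/20)² − 4·(5/12)·(-3997/960) = 139129/14400 ; √disc = 373/120
  v_R = (−(33/20) + 373/120) / (2·(5/12)) = 7/4 m/s
check:
T_s = v_R/a_R = (7/4)/(6/5) = 1.4583 s
robot in T_r: 1.7500·0.1500 = 0.2625 m
robot covers 1.7500·1.4583 − ½·1.2000·1.4583² = 1.2760 m while stopping
human over T_r+T_s: 1.8000·(0.1500+1.4583) = 2.8950 m
C+Z_d+Z_r = 0.0800+0.0100+0.0250 = 0.1150 m
sum ≈ 0.2625+1.2760+2.8950+0.1150 ≈ 4.5485 m = S ✓

v_R_max = 7/4 m/s = 1.7500 m/s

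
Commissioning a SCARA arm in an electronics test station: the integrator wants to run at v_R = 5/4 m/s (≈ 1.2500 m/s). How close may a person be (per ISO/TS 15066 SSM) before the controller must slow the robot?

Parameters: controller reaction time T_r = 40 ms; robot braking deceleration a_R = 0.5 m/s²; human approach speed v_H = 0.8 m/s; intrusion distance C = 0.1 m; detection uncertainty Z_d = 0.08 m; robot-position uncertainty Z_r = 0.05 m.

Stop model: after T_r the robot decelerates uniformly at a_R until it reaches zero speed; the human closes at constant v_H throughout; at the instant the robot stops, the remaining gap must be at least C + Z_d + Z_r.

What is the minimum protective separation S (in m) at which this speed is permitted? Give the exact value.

braking lasts T_s = (5/4)/(1/2) = 2.5000 s
robot in T_r: 1.2500·0.0400 = 0.0500 m
robot under decel: 1.2500²/(2·0.5000) = 1.5625 m
human closes 0.8000·2.5400 = 2.0320 m
margins: 0.1000+0.0800+0.0500 = 0.2300 m
S_min ≈ 0.0500+1.5625+2.0320+0.2300  ⇒  S_min = 7749/2000 m

S_min = 7749/2000 m = 3.8745 m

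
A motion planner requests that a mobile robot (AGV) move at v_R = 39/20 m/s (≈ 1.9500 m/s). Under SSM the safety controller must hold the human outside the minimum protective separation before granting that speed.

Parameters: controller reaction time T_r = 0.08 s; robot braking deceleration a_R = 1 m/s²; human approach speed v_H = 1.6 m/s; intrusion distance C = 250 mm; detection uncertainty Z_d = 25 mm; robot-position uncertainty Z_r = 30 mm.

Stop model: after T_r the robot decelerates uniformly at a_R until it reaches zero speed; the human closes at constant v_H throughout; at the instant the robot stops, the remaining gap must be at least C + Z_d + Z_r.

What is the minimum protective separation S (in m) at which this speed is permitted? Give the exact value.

S_min = 22441/4000 m = 5.6102 m

T_s = v_R/a_R = (39/20)/1 = 1.9500 s
robot in T_r: 1.9500·0.0800 = 0.1560 m
braking distance = 1.9500²/(2·1.0000) = 1.9013 m
person approaches 1.6000·(0.0800+1.9500) = 3.2480 m
C+Z_d+Z_r = 0.2500+0.0250+0.0300 = 0.3050 m
S_min ≈ 0.1560+1.9013+3.2480+0.3050  ⇒  S_min = 22441/4000 m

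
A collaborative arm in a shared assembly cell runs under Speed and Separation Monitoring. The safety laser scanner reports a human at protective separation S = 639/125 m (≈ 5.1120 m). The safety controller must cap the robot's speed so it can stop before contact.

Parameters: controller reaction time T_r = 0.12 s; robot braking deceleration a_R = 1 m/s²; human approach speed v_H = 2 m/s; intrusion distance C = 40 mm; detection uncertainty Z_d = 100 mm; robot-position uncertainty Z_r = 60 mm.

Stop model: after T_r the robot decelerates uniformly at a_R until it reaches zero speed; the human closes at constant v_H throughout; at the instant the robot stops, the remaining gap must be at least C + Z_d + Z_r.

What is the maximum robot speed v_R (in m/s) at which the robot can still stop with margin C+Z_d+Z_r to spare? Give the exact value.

v_R_max = 8/5 m/s = 1.6000 m/s

collect terms ⇒ (1/2)·v_R² + (53/25)·v_R + (-584/125) = 0
  disc = (53/25)² − 4·(1/2)·(-584/125) = 8649/625 ; √disc = 93/25
  v_R = (−(53/25) + 93/25) / (2·(1/2)) = 8/5 m/s
check:
stop time T_s = (8/5)/1 = 1.6000 s
reaction-phase robot travel = 1.6000·0.1200 = 0.1920 m
robot under decel: 1.6000²/(2·1.0000) = 1.2800 m
human over T_r+T_s: 2.0000·(0.1200+1.6000) = 3.4400 m
margins: 0.0400+0.1000+0.0600 = 0.2000 m
sum ≈ 0.1920+1.2800+3.4400+0.2000 ≈ 5.1120 m = S ✓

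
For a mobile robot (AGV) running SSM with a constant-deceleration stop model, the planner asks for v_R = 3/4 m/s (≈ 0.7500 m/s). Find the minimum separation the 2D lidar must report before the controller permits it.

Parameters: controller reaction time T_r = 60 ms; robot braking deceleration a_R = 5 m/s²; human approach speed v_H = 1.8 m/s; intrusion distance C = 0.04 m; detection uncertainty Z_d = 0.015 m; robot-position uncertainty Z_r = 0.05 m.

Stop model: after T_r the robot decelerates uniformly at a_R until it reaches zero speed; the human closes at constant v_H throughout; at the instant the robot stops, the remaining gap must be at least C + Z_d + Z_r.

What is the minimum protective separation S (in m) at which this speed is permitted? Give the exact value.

braking lasts T_s = (3/4)/5 = 0.1500 s
robot covers v_R·T_r = 0.7500·0.0600 = 0.0450 m before braking
robot covers 0.7500·0.1500 − ½·5.0000·0.1500² = 0.0563 m while stopping
human closes 1.8000·0.2100 = 0.3780 m
residual clearance needed = 0.0400+0.0150+0.0500 = 0.1050 m
S_min ≈ 0.0450+0.0563+0.3780+0.1050  ⇒  S_min = 2337/4000 m

S_min = 2337/4000 m = 0.5843 m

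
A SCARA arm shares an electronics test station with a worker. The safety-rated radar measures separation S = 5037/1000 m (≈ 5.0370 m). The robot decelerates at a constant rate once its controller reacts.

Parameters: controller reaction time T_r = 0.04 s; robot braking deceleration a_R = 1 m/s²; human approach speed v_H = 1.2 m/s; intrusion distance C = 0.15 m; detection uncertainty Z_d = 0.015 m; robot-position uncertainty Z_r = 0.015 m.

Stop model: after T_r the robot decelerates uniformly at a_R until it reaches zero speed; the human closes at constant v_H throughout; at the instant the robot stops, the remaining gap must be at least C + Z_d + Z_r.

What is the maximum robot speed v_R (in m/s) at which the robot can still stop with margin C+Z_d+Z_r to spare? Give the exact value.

v_R_max = 21/10 m/s = 2.1000 m/s

quadratic (1/2)·v² + (31/25)·v + (-4809/1000) = 0
  disc = (31/25)² − 4·(1/2)·(-4809/1000) = 27889/2500 ; √disc = 167/50
  v_R = (−(31/25) + 167/50) / (2·(1/2)) = 21/10 m/s
check:
braking lasts T_s = (21/10)/1 = 2.1000 s
reaction-phase robot travel = 2.1000·0.0400 = 0.0840 m
robot under decel: 2.1000²/(2·1.0000) = 2.2050 m
human over T_r+T_s: 1.2000·(0.0400+2.1000) = 2.5680 m
residual clearance needed = 0.1500+0.0150+0.0150 = 0.1800 m
sum ≈ 0.0840+2.2050+2.5680+0.1800 ≈ 5.0370 m = S ✓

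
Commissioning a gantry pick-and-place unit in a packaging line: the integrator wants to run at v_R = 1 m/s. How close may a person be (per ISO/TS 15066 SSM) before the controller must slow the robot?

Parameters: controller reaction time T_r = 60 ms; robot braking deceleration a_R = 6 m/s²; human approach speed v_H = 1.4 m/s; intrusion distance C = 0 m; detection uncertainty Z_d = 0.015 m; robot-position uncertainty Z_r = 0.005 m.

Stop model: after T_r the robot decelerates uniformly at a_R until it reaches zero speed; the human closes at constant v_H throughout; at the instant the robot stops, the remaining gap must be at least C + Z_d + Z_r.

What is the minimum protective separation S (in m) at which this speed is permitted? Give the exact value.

S_min = 721/1500 m = 0.4807 m

T_s = v_R/a_R = 1/6 = 0.1667 s
robot covers v_R·T_r = 1.0000·0.0600 = 0.0600 m before braking
braking distance = 1.0000²/(2·6.0000) = 0.0833 m
human closes 1.4000·0.2267 = 0.3173 m
margins: 0.0000+0.0150+0.0050 = 0.0200 m
S_min ≈ 0.0600+0.0833+0.3173+0.0200  ⇒  S_min = 721/1500 m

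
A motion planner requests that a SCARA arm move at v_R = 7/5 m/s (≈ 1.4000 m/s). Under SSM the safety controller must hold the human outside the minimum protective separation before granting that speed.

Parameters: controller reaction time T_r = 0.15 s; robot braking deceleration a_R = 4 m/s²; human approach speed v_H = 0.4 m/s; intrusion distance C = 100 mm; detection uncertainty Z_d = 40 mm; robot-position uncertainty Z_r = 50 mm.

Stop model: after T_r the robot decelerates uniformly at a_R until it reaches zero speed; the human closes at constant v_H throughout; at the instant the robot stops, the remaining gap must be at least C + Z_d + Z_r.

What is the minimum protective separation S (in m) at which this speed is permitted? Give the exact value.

S_min = 169/200 m = 0.8450 m

braking lasts T_s = (7/5)/4 = 0.3500 s
reaction-phase robot travel = 1.4000·0.1500 = 0.2100 m
robot under decel: 1.4000²/(2·4.0000) = 0.2450 m
human over T_r+T_s: 0.4000·(0.1500+0.3500) = 0.2000 m
margins: 0.1000+0.0400+0.0500 = 0.1900 m
S_min ≈ 0.2100+0.2450+0.2000+0.1900  ⇒  S_min = 169/200 m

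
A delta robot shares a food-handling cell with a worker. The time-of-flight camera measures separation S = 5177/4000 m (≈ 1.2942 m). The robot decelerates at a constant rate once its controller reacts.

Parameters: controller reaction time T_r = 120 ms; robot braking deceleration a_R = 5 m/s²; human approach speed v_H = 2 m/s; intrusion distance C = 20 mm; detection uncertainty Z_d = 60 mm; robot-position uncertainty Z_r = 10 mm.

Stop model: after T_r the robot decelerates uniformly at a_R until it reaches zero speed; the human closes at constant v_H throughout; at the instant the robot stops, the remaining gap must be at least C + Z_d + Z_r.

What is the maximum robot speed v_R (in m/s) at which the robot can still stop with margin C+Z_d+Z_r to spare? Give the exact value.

collect terms ⇒ (1/10)·v_R² + (13/25)·v_R + (-3857/4000) = 0
  disc = (13/25)² − 4·(1/10)·(-3857/4000) = 6561/10000 ; √disc = 81/100
  v_R = (−(13/25) + 81/100) / (2·(1/10)) = 29/20 m/s
check:
braking lasts T_s = (29/20)/5 = 0.2900 s
robot in T_r: 1.4500·0.1200 = 0.1740 m
robot under decel: 1.4500²/(2·5.0000) = 0.2102 m
human over T_r+T_s: 2.0000·(0.1200+0.2900) = 0.8200 m
residual clearance needed = 0.0200+0.0600+0.0100 = 0.0900 m
sum ≈ 0.1740+0.2102+0.8200+0.0900 ≈ 1.2942 m = S ✓

v_R_max = 29/20 m/s = 1.4500 m/s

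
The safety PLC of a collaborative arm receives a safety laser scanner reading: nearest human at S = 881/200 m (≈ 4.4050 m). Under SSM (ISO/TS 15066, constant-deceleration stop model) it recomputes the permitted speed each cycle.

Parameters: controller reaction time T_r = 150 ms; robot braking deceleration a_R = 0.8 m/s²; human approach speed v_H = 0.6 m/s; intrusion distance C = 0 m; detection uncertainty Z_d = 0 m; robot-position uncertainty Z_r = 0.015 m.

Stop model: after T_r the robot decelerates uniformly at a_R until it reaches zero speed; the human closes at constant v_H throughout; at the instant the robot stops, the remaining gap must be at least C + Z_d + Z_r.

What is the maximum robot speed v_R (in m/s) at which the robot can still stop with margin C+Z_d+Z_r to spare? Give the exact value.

quadratic (5/8)·v² + (9/10)·v + (-43/10) = 0
  disc = (9/10)² − 4·(5/8)·(-43/10) = 289/25 ; √disc = 17/5
  v_R = (−(9/10) + 17/5) / (2·(5/8)) = 2 m/s
check:
braking lasts T_s = 2/(4/5) = 2.5000 s
reaction-phase robot travel = 2.0000·0.1500 = 0.3000 m
robot under decel: 2.0000²/(2·0.8000) = 2.5000 m
person approaches 0.6000·(0.1500+2.5000) = 1.5900 m
C+Z_d+Z_r = 0.0000+0.0000+0.0150 = 0.0150 m
sum ≈ 0.3000+2.5000+1.5900+0.0150 ≈ 4.4050 m = S ✓

v_R_max = 2 m/s = 2.0000 m/s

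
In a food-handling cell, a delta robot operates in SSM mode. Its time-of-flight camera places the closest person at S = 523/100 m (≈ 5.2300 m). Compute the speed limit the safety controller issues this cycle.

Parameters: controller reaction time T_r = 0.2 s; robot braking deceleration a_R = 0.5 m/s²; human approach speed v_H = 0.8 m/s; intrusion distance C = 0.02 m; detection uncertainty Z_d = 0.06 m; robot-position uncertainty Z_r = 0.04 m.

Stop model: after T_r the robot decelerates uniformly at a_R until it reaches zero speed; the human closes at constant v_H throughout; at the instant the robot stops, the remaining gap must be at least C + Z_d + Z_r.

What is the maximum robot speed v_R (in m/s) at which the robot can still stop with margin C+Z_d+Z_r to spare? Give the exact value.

v_R_max = 3/2 m/s = 1.5000 m/s

collect terms ⇒ (1)·v_R² + (9/5)·v_R + (-99/20) = 0
  disc = (9/5)² − 4·(1)·(-99/20) = 576/25 ; √disc = 24/5
  v_R = (−(9/5) + 24/5) / (2·(1)) = 3/2 m/s
check:
T_s = v_R/a_R = (3/2)/(1/2) = 3.0000 s
robot in T_r: 1.5000·0.2000 = 0.3000 m
braking distance = 1.5000²/(2·0.5000) = 2.2500 m
human over T_r+T_s: 0.8000·(0.2000+3.0000) = 2.5600 m
C+Z_d+Z_r = 0.0200+0.0600+0.0400 = 0.1200 m
sum ≈ 0.3000+2.2500+2.5600+0.1200 ≈ 5.2300 m = S ✓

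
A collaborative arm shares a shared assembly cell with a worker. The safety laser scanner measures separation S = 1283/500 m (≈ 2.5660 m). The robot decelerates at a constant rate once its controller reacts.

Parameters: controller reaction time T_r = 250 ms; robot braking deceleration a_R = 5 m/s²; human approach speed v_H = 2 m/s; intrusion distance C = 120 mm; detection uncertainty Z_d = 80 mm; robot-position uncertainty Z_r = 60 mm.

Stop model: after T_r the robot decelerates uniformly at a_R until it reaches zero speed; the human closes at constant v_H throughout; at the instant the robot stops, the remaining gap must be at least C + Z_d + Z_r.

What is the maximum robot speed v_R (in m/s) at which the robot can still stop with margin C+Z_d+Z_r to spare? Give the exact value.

quadratic (1/10)·v² + (13/20)·v + (-903/500) = 0
  disc = (13/20)² − 4·(1/10)·(-903/500) = 11449/10000 ; √disc = 107/100
  v_R = (−(13/20) + 107/100) / (2·(1/10)) = 21/10 m/s
check:
braking lasts T_s = (21/10)/5 = 0.4200 s
robot in T_r: 2.1000·0.2500 = 0.5250 m
braking distance = 2.1000²/(2·5.0000) = 0.4410 m
person approaches 2.0000·(0.2500+0.4200) = 1.3400 m
margins: 0.1200+0.0800+0.0600 = 0.2600 m
sum ≈ 0.5250+0.4410+1.3400+0.2600 ≈ 2.5660 m = S ✓

v_R_max = 21/10 m/s = 2.1000 m/s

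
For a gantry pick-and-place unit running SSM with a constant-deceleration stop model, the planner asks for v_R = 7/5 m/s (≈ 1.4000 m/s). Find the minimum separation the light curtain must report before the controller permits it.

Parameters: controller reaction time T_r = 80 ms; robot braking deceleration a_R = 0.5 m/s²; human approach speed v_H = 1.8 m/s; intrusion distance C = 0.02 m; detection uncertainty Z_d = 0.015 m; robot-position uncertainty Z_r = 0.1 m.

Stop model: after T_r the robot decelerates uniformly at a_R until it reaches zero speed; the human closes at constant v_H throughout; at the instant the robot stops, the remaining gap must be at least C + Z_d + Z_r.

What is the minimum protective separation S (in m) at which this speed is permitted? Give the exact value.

S_min = 7391/1000 m = 7.3910 m

stop time T_s = (7/5)/(1/2) = 2.8000 s
reaction-phase robot travel = 1.4000·0.0800 = 0.1120 m
braking distance = 1.4000²/(2·0.5000) = 1.9600 m
human closes 1.8000·2.8800 = 5.1840 m
C+Z_d+Z_r = 0.0200+0.0150+0.1000 = 0.1350 m
S_min ≈ 0.1120+1.9600+5.1840+0.1350  ⇒  S_min = 7391/1000 m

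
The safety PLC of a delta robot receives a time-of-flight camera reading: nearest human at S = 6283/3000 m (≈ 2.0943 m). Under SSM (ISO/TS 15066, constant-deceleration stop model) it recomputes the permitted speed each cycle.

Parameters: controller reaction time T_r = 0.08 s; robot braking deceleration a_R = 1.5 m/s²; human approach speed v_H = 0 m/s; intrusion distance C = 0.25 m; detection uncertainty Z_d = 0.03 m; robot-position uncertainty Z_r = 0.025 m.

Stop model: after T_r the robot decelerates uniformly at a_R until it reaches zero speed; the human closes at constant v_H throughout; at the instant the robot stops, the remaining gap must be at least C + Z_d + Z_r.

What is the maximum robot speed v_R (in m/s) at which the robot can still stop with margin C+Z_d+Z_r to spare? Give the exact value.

v_R_max = 11/5 m/s = 2.2000 m/s

quadratic (1/3)·v² + (2/25)·v + (-671/375) = 0
  disc = (2/25)² − 4·(1/3)·(-671/375) = 13456/5625 ; √disc = 116/75
  v_R = (−(2/25) + 116/75) / (2·(1/3)) = 11/5 m/s
check:
stop time T_s = (11/5)/(3/2) = 1.4667 s
robot covers v_R·T_r = 2.2000·0.0800 = 0.1760 m before braking
robot under decel: 2.2000²/(2·1.5000) = 1.6133 m
human closes 0.0000·1.5467 = 0.0000 m
margins: 0.2500+0.0300+0.0250 = 0.3050 m
sum ≈ 0.1760+1.6133+0.0000+0.3050 ≈ 2.0943 m = S ✓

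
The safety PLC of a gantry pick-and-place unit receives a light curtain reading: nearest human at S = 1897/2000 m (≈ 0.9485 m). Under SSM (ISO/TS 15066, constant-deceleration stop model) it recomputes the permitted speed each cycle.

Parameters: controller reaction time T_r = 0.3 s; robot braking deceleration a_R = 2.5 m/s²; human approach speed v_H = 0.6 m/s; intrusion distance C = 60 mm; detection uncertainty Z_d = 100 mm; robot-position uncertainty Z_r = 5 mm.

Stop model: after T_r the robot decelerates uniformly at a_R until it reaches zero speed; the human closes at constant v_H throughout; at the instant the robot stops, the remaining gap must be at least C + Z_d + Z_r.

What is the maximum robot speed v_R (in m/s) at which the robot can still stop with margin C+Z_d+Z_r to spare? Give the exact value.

v_R_max = 17/20 m/s = 0.8500 m/s

collect terms ⇒ (1/5)·v_R² + (27/50)·v_R + (-1207/2000) = 0
  disc = (27/50)² − 4·(1/5)·(-1207/2000) = 484/625 ; √disc = 22/25
  v_R = (−(27/50) + 22/25) / (2·(1/5)) = 17/20 m/s
check:
stop time T_s = (17/20)/(5/2) = 0.3400 s
robot covers v_R·T_r = 0.8500·0.3000 = 0.2550 m before braking
robot covers 0.8500·0.3400 − ½·2.5000·0.3400² = 0.1445 m while stopping
person approaches 0.6000·(0.3000+0.3400) = 0.3840 m
C+Z_d+Z_r = 0.0600+0.1000+0.0050 = 0.1650 m
sum ≈ 0.2550+0.1445+0.3840+0.1650 ≈ 0.9485 m = S ✓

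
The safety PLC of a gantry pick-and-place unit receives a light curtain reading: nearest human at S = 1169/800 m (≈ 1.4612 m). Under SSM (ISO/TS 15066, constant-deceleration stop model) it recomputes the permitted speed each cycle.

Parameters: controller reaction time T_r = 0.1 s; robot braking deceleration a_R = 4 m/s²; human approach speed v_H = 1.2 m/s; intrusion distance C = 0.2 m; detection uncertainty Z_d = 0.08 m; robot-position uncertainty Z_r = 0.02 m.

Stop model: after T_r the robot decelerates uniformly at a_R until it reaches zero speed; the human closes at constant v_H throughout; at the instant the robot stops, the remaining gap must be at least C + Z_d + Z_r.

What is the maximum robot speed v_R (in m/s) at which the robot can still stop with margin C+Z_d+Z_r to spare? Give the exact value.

collect terms ⇒ (1/8)·v_R² + (2/5)·v_R + (-833/800) = 0
  disc = (2/5)² − 4·(1/8)·(-833/800) = 1089/1600 ; √disc = 33/40
  v_R = (−(2/5) + 33/40) / (2·(1/8)) = 17/10 m/s
check:
braking lasts T_s = (17/10)/4 = 0.4250 s
robot in T_r: 1.7000·0.1000 = 0.1700 m
braking distance = 1.7000²/(2·4.0000) = 0.3613 m
human over T_r+T_s: 1.2000·(0.1000+0.4250) = 0.6300 m
C+Z_d+Z_r = 0.2000+0.0800+0.0200 = 0.3000 m
sum ≈ 0.1700+0.3613+0.6300+0.3000 ≈ 1.4612 m = S ✓

v_R_max = 17/10 m/s = 1.7000 m/s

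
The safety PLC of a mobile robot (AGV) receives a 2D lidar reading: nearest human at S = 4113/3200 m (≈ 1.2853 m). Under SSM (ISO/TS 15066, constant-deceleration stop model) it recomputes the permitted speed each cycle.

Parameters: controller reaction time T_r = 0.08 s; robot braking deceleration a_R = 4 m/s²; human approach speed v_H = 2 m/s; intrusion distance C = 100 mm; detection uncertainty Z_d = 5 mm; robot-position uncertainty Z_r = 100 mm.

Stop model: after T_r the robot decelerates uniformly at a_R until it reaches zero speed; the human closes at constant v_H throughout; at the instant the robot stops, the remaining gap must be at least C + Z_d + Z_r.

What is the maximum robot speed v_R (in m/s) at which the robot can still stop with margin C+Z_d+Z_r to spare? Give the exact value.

quadratic (1/8)·v² + (29/50)·v + (-589/640) = 0
  disc = (29/50)² − 4·(1/8)·(-589/640) = 127449/160000 ; √disc = 357/400
  v_R = (−(29/50) + 357/400) / (2·(1/8)) = 5/4 m/s
check:
stop time T_s = (5/4)/4 = 0.3125 s
reaction-phase robot travel = 1.2500·0.0800 = 0.1000 m
robot covers 1.2500·0.3125 − ½·4.0000·0.3125² = 0.1953 m while stopping
person approaches 2.0000·(0.0800+0.3125) = 0.7850 m
margins: 0.1000+0.0050+0.1000 = 0.2050 m
sum ≈ 0.1000+0.1953+0.7850+0.2050 ≈ 1.2853 m = S ✓

v_R_max = 5/4 m/s = 1.2500 m/s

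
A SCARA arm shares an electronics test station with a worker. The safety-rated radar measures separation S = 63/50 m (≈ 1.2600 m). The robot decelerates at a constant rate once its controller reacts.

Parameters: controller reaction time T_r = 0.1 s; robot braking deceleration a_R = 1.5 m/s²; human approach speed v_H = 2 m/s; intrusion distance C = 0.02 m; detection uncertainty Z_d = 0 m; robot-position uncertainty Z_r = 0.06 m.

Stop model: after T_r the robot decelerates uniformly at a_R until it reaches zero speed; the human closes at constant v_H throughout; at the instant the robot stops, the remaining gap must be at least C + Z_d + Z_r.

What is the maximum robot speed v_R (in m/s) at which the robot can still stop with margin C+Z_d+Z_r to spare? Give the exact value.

v_R_max = 3/5 m/s = 0.6000 m/s

collect terms ⇒ (1/3)·v_R² + (43/30)·v_R + (-49/50) = 0
  disc = (43/30)² − 4·(1/3)·(-49/50) = 121/36 ; √disc = 11/6
  v_R = (−(43/30) + 11/6) / (2·(1/3)) = 3/5 m/s
check:
T_s = v_R/a_R = (3/5)/(3/2) = 0.4000 s
robot covers v_R·T_r = 0.6000·0.1000 = 0.0600 m before braking
braking distance = 0.6000²/(2·1.5000) = 0.1200 m
person approaches 2.0000·(0.1000+0.4000) = 1.0000 m
C+Z_d+Z_r = 0.0200+0.0000+0.0600 = 0.0800 m
sum ≈ 0.0600+0.1200+1.0000+0.0800 ≈ 1.2600 m = S ✓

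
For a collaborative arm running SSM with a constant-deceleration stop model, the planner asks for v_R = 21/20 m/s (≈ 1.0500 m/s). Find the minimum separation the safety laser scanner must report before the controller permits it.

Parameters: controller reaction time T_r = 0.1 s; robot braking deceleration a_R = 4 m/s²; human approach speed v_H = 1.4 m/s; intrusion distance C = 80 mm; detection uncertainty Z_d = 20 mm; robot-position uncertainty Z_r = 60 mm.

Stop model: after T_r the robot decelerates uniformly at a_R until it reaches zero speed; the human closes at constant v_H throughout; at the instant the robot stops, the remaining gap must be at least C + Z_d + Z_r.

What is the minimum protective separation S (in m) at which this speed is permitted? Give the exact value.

T_s = v_R/a_R = (21/20)/4 = 0.2625 s
reaction-phase robot travel = 1.0500·0.1000 = 0.1050 m
braking distance = 1.0500²/(2·4.0000) = 0.1378 m
human over T_r+T_s: 1.4000·(0.1000+0.2625) = 0.5075 m
margins: 0.0800+0.0200+0.0600 = 0.1600 m
S_min ≈ 0.1050+0.1378+0.5075+0.1600  ⇒  S_min = 2913/3200 m

S_min = 2913/3200 m = 0.9103 m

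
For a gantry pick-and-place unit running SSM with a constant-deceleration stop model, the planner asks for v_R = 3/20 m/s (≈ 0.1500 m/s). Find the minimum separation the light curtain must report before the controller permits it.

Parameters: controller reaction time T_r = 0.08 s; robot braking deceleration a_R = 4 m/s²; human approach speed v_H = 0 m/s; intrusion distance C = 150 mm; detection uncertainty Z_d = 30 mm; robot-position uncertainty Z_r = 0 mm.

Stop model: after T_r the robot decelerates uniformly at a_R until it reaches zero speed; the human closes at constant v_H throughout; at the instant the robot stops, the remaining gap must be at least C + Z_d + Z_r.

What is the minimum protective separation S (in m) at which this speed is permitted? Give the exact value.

stop time T_s = (3/20)/4 = 0.0375 s
reaction-phase robot travel = 0.1500·0.0800 = 0.0120 m
robot under decel: 0.1500²/(2·4.0000) = 0.0028 m
human over T_r+T_s: 0.0000·(0.0800+0.0375) = 0.0000 m
margins: 0.1500+0.0300+0.0000 = 0.1800 m
S_min ≈ 0.0120+0.0028+0.0000+0.1800  ⇒  S_min = 3117/16000 m

S_min = 3117/16000 m = 0.1948 m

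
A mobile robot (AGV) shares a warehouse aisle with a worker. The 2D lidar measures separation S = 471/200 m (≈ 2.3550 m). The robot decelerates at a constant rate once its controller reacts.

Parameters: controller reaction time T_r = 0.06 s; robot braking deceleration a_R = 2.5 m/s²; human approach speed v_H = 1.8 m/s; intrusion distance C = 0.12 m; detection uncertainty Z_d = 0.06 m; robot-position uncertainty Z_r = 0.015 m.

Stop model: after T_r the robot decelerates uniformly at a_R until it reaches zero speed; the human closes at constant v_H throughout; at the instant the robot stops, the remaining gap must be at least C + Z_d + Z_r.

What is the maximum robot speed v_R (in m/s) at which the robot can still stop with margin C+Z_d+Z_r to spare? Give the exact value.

collect terms ⇒ (1/5)·v_R² + (39/50)·v_R + (-513/250) = 0
  disc = (39/50)² − 4·(1/5)·(-513/250) = 9/4 ; √disc = 3/2
  v_R = (−(39/50) + 3/2) / (2·(1/5)) = 9/5 m/s
check:
T_s = v_R/a_R = (9/5)/(5/2) = 0.7200 s
robot covers v_R·T_r = 1.8000·0.0600 = 0.1080 m before braking
robot under decel: 1.8000²/(2·2.5000) = 0.6480 m
human over T_r+T_s: 1.8000·(0.0600+0.7200) = 1.4040 m
C+Z_d+Z_r = 0.1200+0.0600+0.0150 = 0.1950 m
sum ≈ 0.1080+0.6480+1.4040+0.1950 ≈ 2.3550 m = S ✓

v_R_max = 9/5 m/s = 1.8000 m/s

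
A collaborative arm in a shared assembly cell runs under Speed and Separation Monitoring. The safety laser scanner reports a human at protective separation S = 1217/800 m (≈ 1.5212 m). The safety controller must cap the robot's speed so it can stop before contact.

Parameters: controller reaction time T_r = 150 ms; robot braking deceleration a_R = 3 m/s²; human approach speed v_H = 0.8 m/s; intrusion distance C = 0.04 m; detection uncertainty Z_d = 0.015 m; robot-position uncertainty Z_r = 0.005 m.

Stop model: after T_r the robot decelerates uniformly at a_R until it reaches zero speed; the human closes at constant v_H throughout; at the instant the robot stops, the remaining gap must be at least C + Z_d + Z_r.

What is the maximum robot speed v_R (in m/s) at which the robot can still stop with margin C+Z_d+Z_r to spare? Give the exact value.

v_R_max = 37/20 m/s = 1.8500 m/s

collect terms ⇒ (1/6)·v_R² + (5/12)·v_R + (-1073/800) = 0
  disc = (5/12)² − 4·(1/6)·(-1073/800) = 961/900 ; √disc = 31/30
  v_R = (−(5/12) + 31/30) / (2·(1/6)) = 37/20 m/s
check:
T_s = v_R/a_R = (37/20)/3 = 0.6167 s
robot covers v_R·T_r = 1.8500·0.1500 = 0.2775 m before braking
robot covers 1.8500·0.6167 − ½·3.0000·0.6167² = 0.5704 m while stopping
person approaches 0.8000·(0.1500+0.6167) = 0.6133 m
C+Z_d+Z_r = 0.0400+0.0150+0.0050 = 0.0600 m
sum ≈ 0.2775+0.5704+0.6133+0.0600 ≈ 1.5212 m = S ✓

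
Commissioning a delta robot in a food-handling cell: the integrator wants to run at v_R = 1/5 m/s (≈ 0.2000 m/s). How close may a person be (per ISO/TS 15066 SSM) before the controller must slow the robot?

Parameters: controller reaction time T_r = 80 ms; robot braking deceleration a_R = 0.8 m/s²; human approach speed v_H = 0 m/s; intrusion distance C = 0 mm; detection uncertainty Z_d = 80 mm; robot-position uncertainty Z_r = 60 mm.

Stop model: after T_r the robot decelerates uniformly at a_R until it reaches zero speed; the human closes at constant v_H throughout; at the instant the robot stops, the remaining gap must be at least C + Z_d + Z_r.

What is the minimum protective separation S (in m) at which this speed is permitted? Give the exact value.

braking lasts T_s = (1/5)/(4/5) = 0.2500 s
robot in T_r: 0.2000·0.0800 = 0.0160 m
robot under decel: 0.2000²/(2·0.8000) = 0.0250 m
human over T_r+T_s: 0.0000·(0.0800+0.2500) = 0.0000 m
margins: 0.0000+0.0800+0.0600 = 0.1400 m
S_min ≈ 0.0160+0.0250+0.0000+0.1400  ⇒  S_min = 181/1000 m

S_min = 181/1000 m = 0.1810 m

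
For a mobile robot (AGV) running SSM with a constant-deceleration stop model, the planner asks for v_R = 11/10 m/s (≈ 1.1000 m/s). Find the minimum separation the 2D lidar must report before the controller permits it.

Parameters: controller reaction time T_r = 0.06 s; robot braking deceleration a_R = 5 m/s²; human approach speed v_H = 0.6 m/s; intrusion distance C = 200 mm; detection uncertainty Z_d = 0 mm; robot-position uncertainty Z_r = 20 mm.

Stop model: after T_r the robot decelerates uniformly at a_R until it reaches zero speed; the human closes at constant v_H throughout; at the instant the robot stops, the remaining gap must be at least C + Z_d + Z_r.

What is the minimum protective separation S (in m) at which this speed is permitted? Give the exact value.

S_min = 23/40 m = 0.5750 m

braking lasts T_s = (11/10)/5 = 0.2200 s
robot in T_r: 1.1000·0.0600 = 0.0660 m
braking distance = 1.1000²/(2·5.0000) = 0.1210 m
human closes 0.6000·0.2800 = 0.1680 m
residual clearance needed = 0.2000+0.0000+0.0200 = 0.2200 m
S_min ≈ 0.0660+0.1210+0.1680+0.2200  ⇒  S_min = 23/40 m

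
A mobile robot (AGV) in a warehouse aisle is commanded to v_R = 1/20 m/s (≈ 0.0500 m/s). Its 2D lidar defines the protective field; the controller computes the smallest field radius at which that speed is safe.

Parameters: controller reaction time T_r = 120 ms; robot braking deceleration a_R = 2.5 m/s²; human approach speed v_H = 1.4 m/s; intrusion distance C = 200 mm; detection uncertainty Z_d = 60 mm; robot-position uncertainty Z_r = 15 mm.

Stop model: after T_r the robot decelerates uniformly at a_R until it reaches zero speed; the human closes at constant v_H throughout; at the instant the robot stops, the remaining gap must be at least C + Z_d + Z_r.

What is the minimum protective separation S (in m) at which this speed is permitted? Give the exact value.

S_min = 191/400 m = 0.4775 m

T_s = v_R/a_R = (1/20)/(5/2) = 0.0200 s
robot in T_r: 0.0500·0.1200 = 0.0060 m
braking distance = 0.0500²/(2·2.5000) = 0.0005 m
human closes 1.4000·0.1400 = 0.1960 m
residual clearance needed = 0.2000+0.0600+0.0150 = 0.2750 m
S_min ≈ 0.0060+0.0005+0.1960+0.2750  ⇒  S_min = 191/400 m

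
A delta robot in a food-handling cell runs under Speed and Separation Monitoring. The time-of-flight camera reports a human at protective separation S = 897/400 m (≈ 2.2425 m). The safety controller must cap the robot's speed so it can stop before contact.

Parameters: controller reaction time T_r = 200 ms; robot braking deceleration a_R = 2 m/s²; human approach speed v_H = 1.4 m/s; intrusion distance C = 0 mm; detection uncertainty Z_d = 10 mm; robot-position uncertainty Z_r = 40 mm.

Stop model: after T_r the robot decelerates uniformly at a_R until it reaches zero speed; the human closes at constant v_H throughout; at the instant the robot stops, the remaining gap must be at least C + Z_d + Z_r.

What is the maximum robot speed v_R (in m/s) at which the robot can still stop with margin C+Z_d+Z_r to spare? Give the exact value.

v_R_max = 3/2 m/s = 1.5000 m/s

quadratic (1/4)·v² + (9/10)·v + (-153/80) = 0
  disc = (9/10)² − 4·(1/4)·(-153/80) = 1089/400 ; √disc = 33/20
  v_R = (−(9/10) + 33/20) / (2·(1/4)) = 3/2 m/s
check:
T_s = v_R/a_R = (3/2)/2 = 0.7500 s
robot covers v_R·T_r = 1.5000·0.2000 = 0.3000 m before braking
robot under decel: 1.5000²/(2·2.0000) = 0.5625 m
human over T_r+T_s: 1.4000·(0.2000+0.7500) = 1.3300 m
residual clearance needed = 0.0000+0.0100+0.0400 = 0.0500 m
sum ≈ 0.3000+0.5625+1.3300+0.0500 ≈ 2.2425 m = S ✓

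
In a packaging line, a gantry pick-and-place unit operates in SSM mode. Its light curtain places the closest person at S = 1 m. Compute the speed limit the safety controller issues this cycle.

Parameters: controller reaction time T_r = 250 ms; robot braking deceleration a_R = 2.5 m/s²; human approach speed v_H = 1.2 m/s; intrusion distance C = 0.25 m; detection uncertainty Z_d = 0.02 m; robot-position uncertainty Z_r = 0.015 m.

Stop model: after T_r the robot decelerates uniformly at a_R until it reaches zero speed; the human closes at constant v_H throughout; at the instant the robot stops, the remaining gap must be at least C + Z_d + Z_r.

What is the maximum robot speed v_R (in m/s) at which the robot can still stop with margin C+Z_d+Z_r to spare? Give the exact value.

collect terms ⇒ (1/5)·v_R² + (73/100)·v_R + (-83/200) = 0
  disc = (73/100)² − 4·(1/5)·(-83/200) = 8649/10000 ; √disc = 93/100
  v_R = (−(73/100) + 93/100) / (2·(1/5)) = 1/2 m/s
check:
braking lasts T_s = (1/2)/(5/2) = 0.2000 s
robot in T_r: 0.5000·0.2500 = 0.1250 m
robot covers 0.5000·0.2000 − ½·2.5000·0.2000² = 0.0500 m while stopping
human closes 1.2000·0.4500 = 0.5400 m
C+Z_d+Z_r = 0.2500+0.0200+0.0150 = 0.2850 m
sum ≈ 0.1250+0.0500+0.5400+0.2850 ≈ 1.0000 m = S ✓

v_R_max = 1/2 m/s = 0.5000 m/s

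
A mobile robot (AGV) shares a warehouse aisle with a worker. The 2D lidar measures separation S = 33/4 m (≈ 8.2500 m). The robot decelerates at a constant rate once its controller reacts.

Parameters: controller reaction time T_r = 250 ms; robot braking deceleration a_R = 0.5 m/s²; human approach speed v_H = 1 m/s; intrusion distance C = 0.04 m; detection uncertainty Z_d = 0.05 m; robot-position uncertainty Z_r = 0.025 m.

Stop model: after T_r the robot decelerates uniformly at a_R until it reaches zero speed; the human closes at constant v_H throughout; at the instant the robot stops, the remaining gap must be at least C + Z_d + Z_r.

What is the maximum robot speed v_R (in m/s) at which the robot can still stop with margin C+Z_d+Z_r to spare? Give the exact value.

v_R_max = 19/10 m/s = 1.9000 m/s

at the boundary: (1)·v² + (9/4)·v + (-1577/200) = 0
  disc = (9/4)² − 4·(1)·(-1577/200) = 14641/400 ; √disc = 121/20
  v_R = (−(9/4) + 121/20) / (2·(1)) = 19/10 m/s
check:
T_s = v_R/a_R = (19/10)/(1/2) = 3.8000 s
robot covers v_R·T_r = 1.9000·0.2500 = 0.4750 m before braking
braking distance = 1.9000²/(2·0.5000) = 3.6100 m
person approaches 1.0000·(0.2500+3.8000) = 4.0500 m
margins: 0.0400+0.0500+0.0250 = 0.1150 m
sum ≈ 0.4750+3.6100+4.0500+0.1150 ≈ 8.2500 m = S ✓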